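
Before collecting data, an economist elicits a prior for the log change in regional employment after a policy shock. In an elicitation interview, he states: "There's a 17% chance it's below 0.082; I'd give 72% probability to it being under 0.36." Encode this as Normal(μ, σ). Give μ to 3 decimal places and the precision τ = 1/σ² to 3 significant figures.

μ = 0.255, τ = 30.6

For Normal(μ,σ), the p-quantile is μ + z_p·σ. Here z_{0.17} = -0.9542, z_{0.72} = 0.5828.
So 0.082 = μ − 0.9542σ and 0.36 = μ + 0.5828σ.
Subtracting: σ = (0.36 − 0.082)/(0.5828 − (-0.9542)) = 0.181.
Then μ = 0.082 − (-0.9542)·0.181 = 0.255.
Precision τ = 1/σ² = 1/0.1809² = 30.6.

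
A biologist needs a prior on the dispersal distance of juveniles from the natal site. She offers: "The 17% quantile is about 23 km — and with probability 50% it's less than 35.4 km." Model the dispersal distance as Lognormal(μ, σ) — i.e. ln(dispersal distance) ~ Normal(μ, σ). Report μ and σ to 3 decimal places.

μ ≈ 3.567, σ ≈ 0.452

If T ~ Lognormal(μ,σ) then ln T ~ Normal(μ,σ), so the p-quantile of ln T is μ + z_p·σ.
ln(23) = 3.135 and ln(35.4) = 3.567; z_{0.17} = -0.9542, z_{0.5} = 0.
σ = (3.567 − 3.135)/(0 − (-0.9542)) = 0.452.
μ = 3.135 − (-0.9542)·0.452 = 3.567.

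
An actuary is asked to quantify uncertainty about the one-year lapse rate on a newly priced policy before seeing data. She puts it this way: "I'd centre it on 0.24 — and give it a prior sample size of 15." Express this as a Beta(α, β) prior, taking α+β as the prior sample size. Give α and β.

Under the effective-sample-size interpretation, Beta(α, β) has prior mean α/(α+β) and prior sample size α+β.
So α+β = 15 and α/(α+β) = 0.24, giving α = 0.24·15 = 3.6 and β = 15 − 3.6 = 11.4.

α = 3.6, β = 11.4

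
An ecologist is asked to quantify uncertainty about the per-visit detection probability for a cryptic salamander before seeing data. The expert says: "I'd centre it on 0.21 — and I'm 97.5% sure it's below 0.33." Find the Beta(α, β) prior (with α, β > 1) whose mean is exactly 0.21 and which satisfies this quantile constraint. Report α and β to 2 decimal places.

α ≈ 10.81, β ≈ 40.68

With mean 0.21 fixed, write α = 0.21s, β = 0.79s where s = α+β.
Need P(θ < 0.33) = 0.975 under Beta(0.21s, 0.79s). Normal approximation: (q−m)/√(m(1−m)/s) ≈ z_{0.975} = 1.96, so s ≈ 0.21·0.79·(1.96)²/(0.33−0.21)² = 44.3.
At s = 44.3: P(θ<0.33) ≈ 0.966. Adjusting to match 0.975 gives s ≈ 51.49.
So α = 0.21·51.49 ≈ 10.81, β = 0.79·51.49 ≈ 40.68.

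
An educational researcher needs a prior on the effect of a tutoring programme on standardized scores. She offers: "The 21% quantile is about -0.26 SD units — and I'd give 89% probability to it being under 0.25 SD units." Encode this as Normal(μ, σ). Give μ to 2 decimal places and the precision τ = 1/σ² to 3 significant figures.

The p-quantile of Normal(μ,σ) is μ + z_p·σ, with z_{0.21} = -0.8064 and z_{0.89} = 1.227.
Eliminate σ: μ = (z₂·x₁ − z₁·x₂)/(z₂ − z₁) = (1.227·-0.26 − (-0.8064)·0.25)/2.033 = -0.06.
Then σ = (x₂ − x₁)/(z₂ − z₁) = (0.25 − -0.26)/2.033 = 0.25.
Precision τ = 1/σ² = 1/0.2509² = 15.9.

μ = -0.06, τ = 15.9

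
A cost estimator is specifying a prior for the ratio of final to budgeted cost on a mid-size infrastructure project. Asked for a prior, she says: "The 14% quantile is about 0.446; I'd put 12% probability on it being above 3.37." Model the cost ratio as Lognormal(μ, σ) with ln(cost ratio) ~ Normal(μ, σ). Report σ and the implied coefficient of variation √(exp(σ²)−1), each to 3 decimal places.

If T ~ Lognormal(μ,σ) then ln T ~ Normal(μ,σ), so the p-quantile of ln T is μ + z_p·σ.
ln(0.446) = -0.8074 and ln(3.37) = 1.215; z_{0.14} = -1.08, z_{0.88} = 1.175.
σ = (1.215 − -0.8074)/(1.175 − (-1.08)) = 0.897.
μ = -0.8074 − (-1.08)·0.897 = 0.161.
CV = √(exp(σ²)−1) = √(exp(0.8041)−1) = 1.111.

σ ≈ 0.897, CV ≈ 1.111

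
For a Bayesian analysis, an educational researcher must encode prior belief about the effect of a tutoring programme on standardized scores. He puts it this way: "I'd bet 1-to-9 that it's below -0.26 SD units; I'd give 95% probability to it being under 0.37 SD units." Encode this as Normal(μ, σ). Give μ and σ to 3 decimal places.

μ = 0.016, σ = 0.215

For Normal(μ,σ), the p-quantile is μ + z_p·σ. Here z_{0.1} = -1.282, z_{0.95} = 1.645.
So -0.26 = μ − 1.282σ and 0.37 = μ + 1.645σ.
Subtracting: σ = (0.37 − -0.26)/(1.645 − (-1.282)) = 0.215.
Then μ = -0.26 − (-1.282)·0.215 = 0.016.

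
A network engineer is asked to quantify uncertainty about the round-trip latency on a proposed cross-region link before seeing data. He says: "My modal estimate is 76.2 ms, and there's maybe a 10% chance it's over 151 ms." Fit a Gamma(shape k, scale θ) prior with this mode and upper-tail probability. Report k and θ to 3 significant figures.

Gamma(k,θ) with k>1 has mode (k−1)θ, so θ = 76.2/(k−1).
Need P(X < 151) = 0.9 with θ tied to k this way. Start at k = 2, θ = 76.2: P(X<151) ≈ 0.589.
Too low — raise k to concentrate. Iterating converges to k ≈ 5.1.
Then θ = 76.2/(5.1−1) ≈ 18.6.

k ≈ 5.1, θ ≈ 18.6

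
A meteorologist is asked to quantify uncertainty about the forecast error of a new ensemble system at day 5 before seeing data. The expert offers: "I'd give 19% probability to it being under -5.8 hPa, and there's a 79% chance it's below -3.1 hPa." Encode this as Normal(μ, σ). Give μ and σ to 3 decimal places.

The p-quantile of Normal(μ,σ) is μ + z_p·σ, with z_{0.19} = -0.8779 and z_{0.79} = 0.8064.
Eliminate σ: μ = (z₂·x₁ − z₁·x₂)/(z₂ − z₁) = (0.8064·-5.8 − (-0.8779)·-3.1)/1.684 = -4.393.
Then σ = (x₂ − x₁)/(z₂ − z₁) = (-3.1 − -5.8)/1.684 = 1.603.

μ = -4.393, σ = 1.603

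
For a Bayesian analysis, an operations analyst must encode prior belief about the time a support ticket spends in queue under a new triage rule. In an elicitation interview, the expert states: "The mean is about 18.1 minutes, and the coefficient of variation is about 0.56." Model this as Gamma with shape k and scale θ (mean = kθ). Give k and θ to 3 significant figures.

k ≈ 3.19, θ ≈ 5.68

For Gamma(k, scale θ): mean = kθ, variance = kθ², so CV = 1/√k.
CV = 0.56, hence k = 1/CV² = 3.19.
Then θ = mean/k = 18.1/3.19 = 5.68.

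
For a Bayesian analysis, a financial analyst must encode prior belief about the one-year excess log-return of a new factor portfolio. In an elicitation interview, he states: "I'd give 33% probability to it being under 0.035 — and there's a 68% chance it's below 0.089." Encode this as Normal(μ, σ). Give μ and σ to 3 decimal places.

The p-quantile of Normal(μ,σ) is μ + z_p·σ, with z_{0.33} = -0.4399 and z_{0.68} = 0.4677.
Eliminate σ: μ = (z₂·x₁ − z₁·x₂)/(z₂ − z₁) = (0.4677·0.035 − (-0.4399)·0.089)/0.9076 = 0.061.
Then σ = (x₂ − x₁)/(z₂ − z₁) = (0.089 − 0.035)/0.9076 = 0.059.

μ = 0.061, σ = 0.059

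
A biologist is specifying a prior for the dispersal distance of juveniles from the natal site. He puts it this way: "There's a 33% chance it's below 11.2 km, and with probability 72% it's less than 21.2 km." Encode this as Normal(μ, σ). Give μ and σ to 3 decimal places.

The p-quantile of Normal(μ,σ) is μ + z_p·σ, with z_{0.33} = -0.4399 and z_{0.72} = 0.5828.
Eliminate σ: μ = (z₂·x₁ − z₁·x₂)/(z₂ − z₁) = (0.5828·11.2 − (-0.4399)·21.2)/1.023 = 15.501.
Then σ = (x₂ − x₁)/(z₂ − z₁) = (21.2 − 11.2)/1.023 = 9.778.

μ = 15.501, σ = 9.778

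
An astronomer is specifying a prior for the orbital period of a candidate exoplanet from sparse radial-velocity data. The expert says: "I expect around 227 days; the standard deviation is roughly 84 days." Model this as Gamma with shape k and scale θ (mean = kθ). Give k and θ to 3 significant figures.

k ≈ 7.3, θ ≈ 31.1

For Gamma(k, scale θ): mean = kθ, variance = kθ², so CV = 1/√k.
CV = SD/mean = 84/227 = 0.37, hence k = 1/CV² = 7.3.
Then θ = mean/k = 227/7.3 = 31.1.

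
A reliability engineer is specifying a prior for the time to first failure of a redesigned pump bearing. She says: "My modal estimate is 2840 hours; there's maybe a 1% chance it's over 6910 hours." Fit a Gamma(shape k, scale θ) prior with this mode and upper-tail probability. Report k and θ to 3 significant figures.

k ≈ 6.97, θ ≈ 476

Gamma(k,θ) with k>1 has mode (k−1)θ, so θ = 2840/(k−1).
Need P(X < 6910) = 0.99 with θ tied to k this way. Start at k = 2, θ = 2840: P(X<6910) ≈ 0.699.
Too low — raise k to concentrate. Iterating converges to k ≈ 6.97.
Then θ = 2840/(6.97−1) ≈ 476.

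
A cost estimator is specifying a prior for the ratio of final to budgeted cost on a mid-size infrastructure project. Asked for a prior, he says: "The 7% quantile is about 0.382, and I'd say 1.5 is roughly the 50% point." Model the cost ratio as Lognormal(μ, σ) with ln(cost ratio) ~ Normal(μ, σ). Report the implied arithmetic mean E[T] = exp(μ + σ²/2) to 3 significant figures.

E[T] ≈ 2.3

If T ~ Lognormal(μ,σ) then ln T ~ Normal(μ,σ), so the p-quantile of ln T is μ + z_p·σ.
ln(0.382) = -0.9623 and ln(1.5) = 0.4055; z_{0.07} = -1.476, z_{0.5} = 0.
σ = (0.4055 − -0.9623)/(0 − (-1.476)) = 0.927.
μ = -0.9623 − (-1.476)·0.927 = 0.405.
E[T] = exp(μ + σ²/2) = exp(0.405 + 0.4295) = 2.3.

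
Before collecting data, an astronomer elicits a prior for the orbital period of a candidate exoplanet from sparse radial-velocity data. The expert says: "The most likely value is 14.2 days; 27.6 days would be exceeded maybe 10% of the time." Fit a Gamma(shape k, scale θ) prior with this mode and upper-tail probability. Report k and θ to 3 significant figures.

Gamma(k,θ) with k>1 has mode (k−1)θ, so θ = 14.2/(k−1).
Need P(X < 27.6) = 0.9 with θ tied to k this way. Start at k = 2, θ = 14.2: P(X<27.6) ≈ 0.579.
Too low — raise k to concentrate. Iterating converges to k ≈ 5.34.
Then θ = 14.2/(5.34−1) ≈ 3.28.

k ≈ 5.34, θ ≈ 3.28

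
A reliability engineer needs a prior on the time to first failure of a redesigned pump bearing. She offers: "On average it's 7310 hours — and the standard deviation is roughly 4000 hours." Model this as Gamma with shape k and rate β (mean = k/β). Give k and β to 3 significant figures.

For Gamma(k, rate β): mean = k/β, variance = k/β², so CV = 1/√k.
CV = SD/mean = 4000/7310 = 0.5472, hence k = 1/CV² = 3.34.
Then β = k/mean = 3.34/7310 = 0.000457.

k ≈ 3.34, β ≈ 0.000457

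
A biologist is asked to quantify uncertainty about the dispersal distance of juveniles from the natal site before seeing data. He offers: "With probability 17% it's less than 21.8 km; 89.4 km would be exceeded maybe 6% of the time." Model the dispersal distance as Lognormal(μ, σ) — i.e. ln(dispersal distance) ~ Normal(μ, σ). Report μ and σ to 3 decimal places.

μ ≈ 3.619, σ ≈ 0.562

If T ~ Lognormal(μ,σ) then ln T ~ Normal(μ,σ), so the p-quantile of ln T is μ + z_p·σ.
ln(21.8) = 3.082 and ln(89.4) = 4.493; z_{0.17} = -0.9542, z_{0.94} = 1.555.
σ = (4.493 − 3.082)/(1.555 − (-0.9542)) = 0.562.
μ = 3.082 − (-0.9542)·0.562 = 3.619.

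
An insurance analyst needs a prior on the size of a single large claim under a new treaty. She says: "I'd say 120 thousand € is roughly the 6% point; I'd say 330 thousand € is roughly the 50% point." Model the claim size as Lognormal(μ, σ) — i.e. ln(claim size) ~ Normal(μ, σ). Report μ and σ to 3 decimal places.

If T ~ Lognormal(μ,σ) then ln T ~ Normal(μ,σ), so the p-quantile of ln T is μ + z_p·σ.
ln(120) = 4.787 and ln(330) = 5.799; z_{0.06} = -1.555, z_{0.5} = 0.
σ = (5.799 − 4.787)/(0 − (-1.555)) = 0.651.
μ = 4.787 − (-1.555)·0.651 = 5.799.

μ ≈ 5.799, σ ≈ 0.651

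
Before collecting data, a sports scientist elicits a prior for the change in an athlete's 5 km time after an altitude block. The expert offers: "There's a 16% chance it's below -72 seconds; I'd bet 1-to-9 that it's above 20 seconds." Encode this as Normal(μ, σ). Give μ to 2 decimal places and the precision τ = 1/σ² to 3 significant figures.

The p-quantile of Normal(μ,σ) is μ + z_p·σ, with z_{0.16} = -0.9945 and z_{0.9} = 1.282.
Eliminate σ: μ = (z₂·x₁ − z₁·x₂)/(z₂ − z₁) = (1.282·-72 − (-0.9945)·20)/2.276 = -31.80.
Then σ = (x₂ − x₁)/(z₂ − z₁) = (20 − -72)/2.276 = 40.42.
Precision τ = 1/σ² = 1/40.42² = 0.000612.

μ = -31.80, τ = 0.000612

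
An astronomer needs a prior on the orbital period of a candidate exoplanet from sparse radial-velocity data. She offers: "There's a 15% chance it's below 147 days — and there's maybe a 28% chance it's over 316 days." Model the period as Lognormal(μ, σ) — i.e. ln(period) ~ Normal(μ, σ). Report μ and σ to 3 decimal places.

μ ≈ 5.480, σ ≈ 0.473

If T ~ Lognormal(μ,σ) then ln T ~ Normal(μ,σ), so the p-quantile of ln T is μ + z_p·σ.
ln(147) = 4.99 and ln(316) = 5.756; z_{0.15} = -1.036, z_{0.72} = 0.5828.
σ = (5.756 − 4.99)/(0.5828 − (-1.036)) = 0.473.
μ = 4.99 − (-1.036)·0.473 = 5.480.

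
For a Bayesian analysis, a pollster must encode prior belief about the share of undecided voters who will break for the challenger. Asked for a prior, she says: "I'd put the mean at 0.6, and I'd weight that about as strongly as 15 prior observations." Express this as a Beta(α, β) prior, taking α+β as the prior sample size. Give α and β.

α = 9, β = 6

Under the effective-sample-size interpretation, Beta(α, β) has prior mean α/(α+β) and prior sample size α+β.
So α+β = 15 and α/(α+β) = 0.6, giving α = 0.6·15 = 9 and β = 15 − 9 = 6.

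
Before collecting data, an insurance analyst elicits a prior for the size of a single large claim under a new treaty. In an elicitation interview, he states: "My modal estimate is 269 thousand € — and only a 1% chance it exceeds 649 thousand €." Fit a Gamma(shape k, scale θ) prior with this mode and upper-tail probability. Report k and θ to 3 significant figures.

Gamma(k,θ) with k>1 has mode (k−1)θ, so θ = 269/(k−1).
Need P(X < 649) = 0.99 with θ tied to k this way. Start at k = 2, θ = 269: P(X<649) ≈ 0.694.
Too low — raise k to concentrate. Iterating converges to k ≈ 7.1.
Then θ = 269/(7.1−1) ≈ 44.1.

k ≈ 7.1, θ ≈ 44.1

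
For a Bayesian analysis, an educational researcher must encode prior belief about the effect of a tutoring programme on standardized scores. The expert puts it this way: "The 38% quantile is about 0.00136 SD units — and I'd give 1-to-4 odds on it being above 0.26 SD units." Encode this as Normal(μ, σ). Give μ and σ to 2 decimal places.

μ = 0.07, σ = 0.23

For Normal(μ,σ), the p-quantile is μ + z_p·σ. Here z_{0.38} = -0.3055, z_{0.8} = 0.8416.
So 0.00136 = μ − 0.3055σ and 0.26 = μ + 0.8416σ.
Subtracting: σ = (0.26 − 0.00136)/(0.8416 − (-0.3055)) = 0.23.
Then μ = 0.00136 − (-0.3055)·0.23 = 0.07.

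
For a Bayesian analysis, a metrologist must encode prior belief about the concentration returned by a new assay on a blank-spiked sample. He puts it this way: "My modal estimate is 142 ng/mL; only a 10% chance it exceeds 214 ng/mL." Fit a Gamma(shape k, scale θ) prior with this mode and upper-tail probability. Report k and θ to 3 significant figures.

Gamma(k,θ) with k>1 has mode (k−1)θ, so θ = 142/(k−1).
Need P(X < 214) = 0.9 with θ tied to k this way. Start at k = 2, θ = 142: P(X<214) ≈ 0.445.
Too low — raise k to concentrate. Iterating converges to k ≈ 12.1.
Then θ = 142/(12.1−1) ≈ 12.8.

k ≈ 12.1, θ ≈ 12.8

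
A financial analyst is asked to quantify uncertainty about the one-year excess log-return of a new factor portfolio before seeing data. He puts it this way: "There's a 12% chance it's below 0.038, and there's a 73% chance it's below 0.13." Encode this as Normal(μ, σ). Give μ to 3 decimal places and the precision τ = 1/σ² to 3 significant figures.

μ = 0.098, τ = 378

For Normal(μ,σ), the p-quantile is μ + z_p·σ. Here z_{0.12} = -1.175, z_{0.73} = 0.6128.
So 0.038 = μ − 1.175σ and 0.13 = μ + 0.6128σ.
Subtracting: σ = (0.13 − 0.038)/(0.6128 − (-1.175)) = 0.051.
Then μ = 0.038 − (-1.175)·0.051 = 0.098.
Precision τ = 1/σ² = 1/0.05146² = 378.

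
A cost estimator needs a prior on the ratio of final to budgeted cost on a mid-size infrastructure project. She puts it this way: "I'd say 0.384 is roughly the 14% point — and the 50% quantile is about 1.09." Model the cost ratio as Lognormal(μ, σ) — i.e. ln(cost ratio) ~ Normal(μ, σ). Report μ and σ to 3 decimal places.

μ ≈ 0.086, σ ≈ 0.966

If T ~ Lognormal(μ,σ) then ln T ~ Normal(μ,σ), so the p-quantile of ln T is μ + z_p·σ.
ln(0.384) = -0.9571 and ln(1.09) = 0.08618; z_{0.14} = -1.08, z_{0.5} = 0.
σ = (0.08618 − -0.9571)/(0 − (-1.08)) = 0.966.
μ = -0.9571 − (-1.08)·0.966 = 0.086.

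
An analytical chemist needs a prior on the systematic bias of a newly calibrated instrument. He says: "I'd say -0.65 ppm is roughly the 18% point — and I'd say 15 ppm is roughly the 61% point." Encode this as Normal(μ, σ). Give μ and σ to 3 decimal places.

μ = 11.341, σ = 13.100

For Normal(μ,σ), the p-quantile is μ + z_p·σ. Here z_{0.18} = -0.9154, z_{0.61} = 0.2793.
So -0.65 = μ − 0.9154σ and 15 = μ + 0.2793σ.
Subtracting: σ = (15 − -0.65)/(0.2793 − (-0.9154)) = 13.100.
Then μ = -0.65 − (-0.9154)·13.100 = 11.341.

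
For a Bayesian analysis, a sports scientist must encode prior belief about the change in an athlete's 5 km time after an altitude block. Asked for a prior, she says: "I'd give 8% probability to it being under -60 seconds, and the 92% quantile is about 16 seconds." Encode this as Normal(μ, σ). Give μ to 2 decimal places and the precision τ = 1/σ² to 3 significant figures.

μ = -22.00, τ = 0.00137

The p-quantile of Normal(μ,σ) is μ + z_p·σ, with z_{0.08} = -1.405 and z_{0.92} = 1.405.
Eliminate σ: μ = (z₂·x₁ − z₁·x₂)/(z₂ − z₁) = (1.405·-60 − (-1.405)·16)/2.81 = -22.00.
Then σ = (x₂ − x₁)/(z₂ − z₁) = (16 − -60)/2.81 = 27.04.
Precision τ = 1/σ² = 1/27.04² = 0.00137.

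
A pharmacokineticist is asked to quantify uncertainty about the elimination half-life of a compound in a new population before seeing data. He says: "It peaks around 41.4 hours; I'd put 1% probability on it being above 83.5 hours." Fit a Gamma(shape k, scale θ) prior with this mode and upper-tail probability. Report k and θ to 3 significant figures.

k ≈ 11, θ ≈ 4.16

Gamma(k,θ) with k>1 has mode (k−1)θ, so θ = 41.4/(k−1).
Need P(X < 83.5) = 0.99 with θ tied to k this way. Start at k = 2, θ = 41.4: P(X<83.5) ≈ 0.599.
Too low — raise k to concentrate. Iterating converges to k ≈ 11.
Then θ = 41.4/(11−1) ≈ 4.16.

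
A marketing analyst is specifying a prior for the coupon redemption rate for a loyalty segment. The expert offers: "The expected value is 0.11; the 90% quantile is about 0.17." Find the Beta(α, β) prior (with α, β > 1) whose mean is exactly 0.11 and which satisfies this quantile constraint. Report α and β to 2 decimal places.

With mean 0.11 fixed, write α = 0.11s, β = 0.89s where s = α+β.
Need P(θ < 0.17) = 0.9 under Beta(0.11s, 0.89s). Normal approximation: (q−m)/√(m(1−m)/s) ≈ z_{0.9} = 1.28, so s ≈ 0.11·0.89·(1.28)²/(0.17−0.11)² = 44.7.
At s = 44.7: P(θ<0.17) ≈ 0.893. Adjusting to match 0.9 gives s ≈ 48.21.
So α = 0.11·48.21 ≈ 5.30, β = 0.89·48.21 ≈ 42.91.

α ≈ 5.30, β ≈ 42.91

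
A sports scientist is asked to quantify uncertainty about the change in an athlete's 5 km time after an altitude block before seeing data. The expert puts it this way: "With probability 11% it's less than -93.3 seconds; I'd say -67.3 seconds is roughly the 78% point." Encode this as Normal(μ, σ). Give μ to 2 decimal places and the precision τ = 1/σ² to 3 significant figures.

μ = -77.34, τ = 0.00591

For Normal(μ,σ), the p-quantile is μ + z_p·σ. Here z_{0.11} = -1.227, z_{0.78} = 0.7722.
So -93.3 = μ − 1.227σ and -67.3 = μ + 0.7722σ.
Subtracting: σ = (-67.3 − -93.3)/(0.7722 − (-1.227)) = 13.01.
Then μ = -93.3 − (-1.227)·13.01 = -77.34.
Precision τ = 1/σ² = 1/13.01² = 0.00591.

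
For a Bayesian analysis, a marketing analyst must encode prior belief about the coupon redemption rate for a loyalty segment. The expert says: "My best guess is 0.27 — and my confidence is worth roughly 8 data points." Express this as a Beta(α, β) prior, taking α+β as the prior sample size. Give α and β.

α = 2.16, β = 5.84

Under the effective-sample-size interpretation, Beta(α, β) has prior mean α/(α+β) and prior sample size α+β.
So α+β = 8 and α/(α+β) = 0.27, giving α = 0.27·8 = 2.16 and β = 8 − 2.16 = 5.84.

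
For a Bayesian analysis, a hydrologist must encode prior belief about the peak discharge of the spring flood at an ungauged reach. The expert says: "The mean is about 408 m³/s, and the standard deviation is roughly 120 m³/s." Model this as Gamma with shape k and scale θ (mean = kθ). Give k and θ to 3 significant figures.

k ≈ 11.6, θ ≈ 35.3

For Gamma(k, scale θ): mean = kθ, variance = kθ², so CV = 1/√k.
CV = SD/mean = 120/408 = 0.2941, hence k = 1/CV² = 11.6.
Then θ = mean/k = 408/11.6 = 35.3.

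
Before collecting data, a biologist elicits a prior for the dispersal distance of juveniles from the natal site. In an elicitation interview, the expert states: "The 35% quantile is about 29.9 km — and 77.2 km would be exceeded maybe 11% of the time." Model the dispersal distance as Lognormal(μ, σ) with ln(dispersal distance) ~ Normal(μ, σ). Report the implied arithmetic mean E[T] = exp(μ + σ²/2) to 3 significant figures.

E[T] ≈ 44.6 km

If T ~ Lognormal(μ,σ) then ln T ~ Normal(μ,σ), so the p-quantile of ln T is μ + z_p·σ.
ln(29.9) = 3.398 and ln(77.2) = 4.346; z_{0.35} = -0.3853, z_{0.89} = 1.227.
σ = (4.346 − 3.398)/(1.227 − (-0.3853)) = 0.588.
μ = 3.398 − (-0.3853)·0.588 = 3.625.
E[T] = exp(μ + σ²/2) = exp(3.625 + 0.1732) = 44.6 km.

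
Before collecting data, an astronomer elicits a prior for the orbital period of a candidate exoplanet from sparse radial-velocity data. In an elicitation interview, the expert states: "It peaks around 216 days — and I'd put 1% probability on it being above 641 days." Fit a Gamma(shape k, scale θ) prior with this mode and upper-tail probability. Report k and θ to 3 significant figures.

Gamma(k,θ) with k>1 has mode (k−1)θ, so θ = 216/(k−1).
Need P(X < 641) = 0.99 with θ tied to k this way. Start at k = 2, θ = 216: P(X<641) ≈ 0.796.
Too low — raise k to concentrate. Iterating converges to k ≈ 4.81.
Then θ = 216/(4.81−1) ≈ 56.6.

k ≈ 4.81, θ ≈ 56.6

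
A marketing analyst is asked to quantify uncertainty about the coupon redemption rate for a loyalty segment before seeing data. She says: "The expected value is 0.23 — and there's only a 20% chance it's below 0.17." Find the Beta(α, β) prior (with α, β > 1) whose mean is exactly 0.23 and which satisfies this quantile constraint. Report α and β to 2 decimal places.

With mean 0.23 fixed, write α = 0.23s, β = 0.77s where s = α+β.
Need P(θ < 0.17) = 0.2 under Beta(0.23s, 0.77s). Normal approximation: (q−m)/√(m(1−m)/s) ≈ z_{0.2} = -0.842, so s ≈ 0.23·0.77·(-0.842)²/(0.17−0.23)² = 34.8.
At s = 34.8: P(θ<0.17) ≈ 0.205. Adjusting to match 0.2 gives s ≈ 36.07.
So α = 0.23·36.07 ≈ 8.30, β = 0.77·36.07 ≈ 27.77.

α ≈ 8.30, β ≈ 27.77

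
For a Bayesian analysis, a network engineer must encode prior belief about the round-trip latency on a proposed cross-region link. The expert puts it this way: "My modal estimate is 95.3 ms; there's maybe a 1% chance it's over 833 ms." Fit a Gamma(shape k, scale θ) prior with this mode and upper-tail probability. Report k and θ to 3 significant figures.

Gamma(k,θ) with k>1 has mode (k−1)θ, so θ = 95.3/(k−1).
Need P(X < 833) = 0.99 with θ tied to k this way. Start at k = 2, θ = 95.3: P(X<833) ≈ 0.998.
Too high — lower k to spread out. Iterating converges to k ≈ 1.69.
Then θ = 95.3/(1.69−1) ≈ 138.

k ≈ 1.69, θ ≈ 138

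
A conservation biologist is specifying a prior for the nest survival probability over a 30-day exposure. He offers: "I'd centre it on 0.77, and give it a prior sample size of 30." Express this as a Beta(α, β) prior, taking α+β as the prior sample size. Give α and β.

Under the effective-sample-size interpretation, Beta(α, β) has prior mean α/(α+β) and prior sample size α+β.
So α+β = 30 and α/(α+β) = 0.77, giving α = 0.77·30 = 23.1 and β = 30 − 23.1 = 6.9.

α = 23.1, β = 6.9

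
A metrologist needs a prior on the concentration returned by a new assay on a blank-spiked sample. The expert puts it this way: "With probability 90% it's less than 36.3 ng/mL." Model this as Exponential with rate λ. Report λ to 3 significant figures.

λ ≈ 0.0634

P(T < 36.3) = 1 − e^(−λ·36.3) = 0.9, so λ = −ln(1−0.9)/36.3 = −ln(0.1)/36.3 = 0.0634.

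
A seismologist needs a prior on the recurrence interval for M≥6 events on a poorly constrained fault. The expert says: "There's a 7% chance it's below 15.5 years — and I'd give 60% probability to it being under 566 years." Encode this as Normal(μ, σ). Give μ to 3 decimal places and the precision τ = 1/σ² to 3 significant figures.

For Normal(μ,σ), the p-quantile is μ + z_p·σ. Here z_{0.07} = -1.476, z_{0.6} = 0.2533.
So 15.5 = μ − 1.476σ and 566 = μ + 0.2533σ.
Subtracting: σ = (566 − 15.5)/(0.2533 − (-1.476)) = 318.367.
Then μ = 15.5 − (-1.476)·318.367 = 485.343.
Precision τ = 1/σ² = 1/318.4² = 9.87e-06.

μ = 485.343, τ = 9.87e-06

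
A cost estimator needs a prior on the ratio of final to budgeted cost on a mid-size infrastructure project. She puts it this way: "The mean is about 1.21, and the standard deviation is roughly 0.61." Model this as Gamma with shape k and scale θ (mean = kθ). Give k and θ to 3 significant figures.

k ≈ 3.93, θ ≈ 0.308

For Gamma(k, scale θ): mean = kθ, variance = kθ², so CV = 1/√k.
CV = SD/mean = 0.61/1.21 = 0.5041, hence k = 1/CV² = 3.93.
Then θ = mean/k = 1.21/3.93 = 0.308.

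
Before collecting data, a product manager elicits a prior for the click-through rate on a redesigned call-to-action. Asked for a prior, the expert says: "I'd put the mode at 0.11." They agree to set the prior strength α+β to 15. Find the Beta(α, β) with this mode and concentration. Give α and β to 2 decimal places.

α = 2.43, β = 12.57

For α,β > 1 the Beta mode is (α−1)/(α+β−2). With α+β = 15, the mode is (α−1)/13.
Set (α−1)/13 = 0.11 → α = 1 + 0.11·13 = 2.43.
β = 15 − α = 12.57.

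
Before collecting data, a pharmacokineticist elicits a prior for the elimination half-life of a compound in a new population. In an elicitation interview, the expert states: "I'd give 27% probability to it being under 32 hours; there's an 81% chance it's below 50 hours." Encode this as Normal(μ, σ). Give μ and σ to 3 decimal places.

The p-quantile of Normal(μ,σ) is μ + z_p·σ, with z_{0.27} = -0.6128 and z_{0.81} = 0.8779.
Eliminate σ: μ = (z₂·x₁ − z₁·x₂)/(z₂ − z₁) = (0.8779·32 − (-0.6128)·50)/1.491 = 39.400.
Then σ = (x₂ − x₁)/(z₂ − z₁) = (50 − 32)/1.491 = 12.075.

μ = 39.400, σ = 12.075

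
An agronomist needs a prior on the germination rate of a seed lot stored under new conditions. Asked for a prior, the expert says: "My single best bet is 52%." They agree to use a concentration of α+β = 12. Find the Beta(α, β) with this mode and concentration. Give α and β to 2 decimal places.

For α,β > 1 the Beta mode is (α−1)/(α+β−2). With α+β = 12, the mode is (α−1)/10.
Set (α−1)/10 = 0.52 → α = 1 + 0.52·10 = 6.20.
β = 12 − α = 5.80.

α = 6.20, β = 5.80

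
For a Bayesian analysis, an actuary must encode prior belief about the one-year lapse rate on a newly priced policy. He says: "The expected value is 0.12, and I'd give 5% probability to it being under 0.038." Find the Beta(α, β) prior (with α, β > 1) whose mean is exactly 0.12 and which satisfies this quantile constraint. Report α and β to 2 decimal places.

With mean 0.12 fixed, write α = 0.12s, β = 0.88s where s = α+β.
Need P(θ < 0.038) = 0.05 under Beta(0.12s, 0.88s). Normal approximation: (q−m)/√(m(1−m)/s) ≈ z_{0.05} = -1.64, so s ≈ 0.12·0.88·(-1.64)²/(0.038−0.12)² = 42.5.
At s = 42.5: P(θ<0.038) ≈ 0.017. Adjusting to match 0.05 gives s ≈ 27.72.
So α = 0.12·27.72 ≈ 3.33, β = 0.88·27.72 ≈ 24.40.

α ≈ 3.33, β ≈ 24.40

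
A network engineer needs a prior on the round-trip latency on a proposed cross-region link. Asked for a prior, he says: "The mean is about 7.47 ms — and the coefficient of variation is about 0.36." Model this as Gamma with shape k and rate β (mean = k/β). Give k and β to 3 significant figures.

k ≈ 7.72, β ≈ 1.03

For Gamma(k, rate β): mean = k/β, variance = k/β², so CV = 1/√k.
CV = 0.36, hence k = 1/CV² = 7.72.
Then β = k/mean = 7.72/7.47 = 1.03.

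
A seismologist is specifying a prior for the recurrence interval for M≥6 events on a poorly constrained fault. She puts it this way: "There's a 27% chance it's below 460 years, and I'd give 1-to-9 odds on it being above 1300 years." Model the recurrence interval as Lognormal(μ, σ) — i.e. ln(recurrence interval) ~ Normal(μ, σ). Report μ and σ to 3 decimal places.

μ ≈ 6.467, σ ≈ 0.548

If T ~ Lognormal(μ,σ) then ln T ~ Normal(μ,σ), so the p-quantile of ln T is μ + z_p·σ.
ln(460) = 6.131 and ln(1300) = 7.17; z_{0.27} = -0.6128, z_{0.9} = 1.282.
σ = (7.17 − 6.131)/(1.282 − (-0.6128)) = 0.548.
μ = 6.131 − (-0.6128)·0.548 = 6.467.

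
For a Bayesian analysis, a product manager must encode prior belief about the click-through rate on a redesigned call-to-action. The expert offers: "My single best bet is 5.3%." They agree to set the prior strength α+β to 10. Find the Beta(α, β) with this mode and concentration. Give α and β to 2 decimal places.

α = 1.42, β = 8.58

For α,β > 1 the Beta mode is (α−1)/(α+β−2). With α+β = 10, the mode is (α−1)/8.
Set (α−1)/8 = 0.053 → α = 1 + 0.053·8 = 1.42.
β = 10 − α = 8.58.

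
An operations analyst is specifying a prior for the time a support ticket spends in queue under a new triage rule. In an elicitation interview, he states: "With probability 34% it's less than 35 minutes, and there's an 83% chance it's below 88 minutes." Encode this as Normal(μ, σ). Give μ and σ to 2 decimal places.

μ = 51.00, σ = 38.78

The p-quantile of Normal(μ,σ) is μ + z_p·σ, with z_{0.34} = -0.4125 and z_{0.83} = 0.9542.
Eliminate σ: μ = (z₂·x₁ − z₁·x₂)/(z₂ − z₁) = (0.9542·35 − (-0.4125)·88)/1.367 = 51.00.
Then σ = (x₂ − x₁)/(z₂ − z₁) = (88 − 35)/1.367 = 38.78.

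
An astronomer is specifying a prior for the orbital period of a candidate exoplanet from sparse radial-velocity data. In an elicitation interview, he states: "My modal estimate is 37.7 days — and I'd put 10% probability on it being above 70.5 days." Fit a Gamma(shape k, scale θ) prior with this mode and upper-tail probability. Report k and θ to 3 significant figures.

Gamma(k,θ) with k>1 has mode (k−1)θ, so θ = 37.7/(k−1).
Need P(X < 70.5) = 0.9 with θ tied to k this way. Start at k = 2, θ = 37.7: P(X<70.5) ≈ 0.558.
Too low — raise k to concentrate. Iterating converges to k ≈ 5.87.
Then θ = 37.7/(5.87−1) ≈ 7.73.

k ≈ 5.87, θ ≈ 7.73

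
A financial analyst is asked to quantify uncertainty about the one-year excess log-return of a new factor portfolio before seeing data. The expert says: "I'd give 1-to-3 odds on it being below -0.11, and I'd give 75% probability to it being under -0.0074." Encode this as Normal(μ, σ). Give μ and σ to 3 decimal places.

μ = -0.059, σ = 0.076

The p-quantile of Normal(μ,σ) is μ + z_p·σ, with z_{0.25} = -0.6745 and z_{0.75} = 0.6745.
Eliminate σ: μ = (z₂·x₁ − z₁·x₂)/(z₂ − z₁) = (0.6745·-0.11 − (-0.6745)·-0.0074)/1.349 = -0.059.
Then σ = (x₂ − x₁)/(z₂ − z₁) = (-0.0074 − -0.11)/1.349 = 0.076.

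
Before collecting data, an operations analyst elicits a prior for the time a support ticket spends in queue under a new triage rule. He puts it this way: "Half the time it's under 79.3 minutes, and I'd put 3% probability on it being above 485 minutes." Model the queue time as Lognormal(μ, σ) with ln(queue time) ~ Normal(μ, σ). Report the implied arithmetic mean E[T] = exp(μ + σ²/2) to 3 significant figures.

E[T] ≈ 126 minutes

If T ~ Lognormal(μ,σ) then ln T ~ Normal(μ,σ), so the p-quantile of ln T is μ + z_p·σ.
ln(79.3) = 4.373 and ln(485) = 6.184; z_{0.5} = 0, z_{0.97} = 1.881.
σ = (6.184 − 4.373)/(1.881 − (0)) = 0.963.
μ = 4.373 − (0)·0.963 = 4.373.
E[T] = exp(μ + σ²/2) = exp(4.373 + 0.4635) = 126 minutes.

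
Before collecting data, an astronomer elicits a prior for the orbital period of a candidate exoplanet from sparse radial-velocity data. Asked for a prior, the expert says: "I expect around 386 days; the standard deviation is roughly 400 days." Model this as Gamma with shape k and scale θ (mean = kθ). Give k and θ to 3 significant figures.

k ≈ 0.931, θ ≈ 415

For Gamma(k, scale θ): mean = kθ, variance = kθ², so CV = 1/√k.
CV = SD/mean = 400/386 = 1.036, hence k = 1/CV² = 0.931.
Then θ = mean/k = 386/0.931 = 415.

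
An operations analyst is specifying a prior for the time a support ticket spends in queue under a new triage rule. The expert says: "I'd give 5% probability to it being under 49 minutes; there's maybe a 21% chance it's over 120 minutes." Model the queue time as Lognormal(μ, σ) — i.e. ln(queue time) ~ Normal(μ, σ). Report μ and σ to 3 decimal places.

μ ≈ 4.493, σ ≈ 0.365

If T ~ Lognormal(μ,σ) then ln T ~ Normal(μ,σ), so the p-quantile of ln T is μ + z_p·σ.
ln(49) = 3.892 and ln(120) = 4.787; z_{0.05} = -1.645, z_{0.79} = 0.8064.
σ = (4.787 − 3.892)/(0.8064 − (-1.645)) = 0.365.
μ = 3.892 − (-1.645)·0.365 = 4.493.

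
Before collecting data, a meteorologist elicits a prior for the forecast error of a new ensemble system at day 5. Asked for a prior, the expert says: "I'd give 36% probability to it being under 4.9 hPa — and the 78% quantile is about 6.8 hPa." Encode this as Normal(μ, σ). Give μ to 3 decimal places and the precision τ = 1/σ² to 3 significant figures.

μ = 5.502, τ = 0.354

For Normal(μ,σ), the p-quantile is μ + z_p·σ. Here z_{0.36} = -0.3585, z_{0.78} = 0.7722.
So 4.9 = μ − 0.3585σ and 6.8 = μ + 0.7722σ.
Subtracting: σ = (6.8 − 4.9)/(0.7722 − (-0.3585)) = 1.680.
Then μ = 4.9 − (-0.3585)·1.680 = 5.502.
Precision τ = 1/σ² = 1/1.68² = 0.354.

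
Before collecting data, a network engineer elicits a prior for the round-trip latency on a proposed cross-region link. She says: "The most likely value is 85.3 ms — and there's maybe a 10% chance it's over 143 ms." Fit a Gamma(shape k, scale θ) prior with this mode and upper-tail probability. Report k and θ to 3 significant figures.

Gamma(k,θ) with k>1 has mode (k−1)θ, so θ = 85.3/(k−1).
Need P(X < 143) = 0.9 with θ tied to k this way. Start at k = 2, θ = 85.3: P(X<143) ≈ 0.499.
Too low — raise k to concentrate. Iterating converges to k ≈ 8.08.
Then θ = 85.3/(8.08−1) ≈ 12.

k ≈ 8.08, θ ≈ 12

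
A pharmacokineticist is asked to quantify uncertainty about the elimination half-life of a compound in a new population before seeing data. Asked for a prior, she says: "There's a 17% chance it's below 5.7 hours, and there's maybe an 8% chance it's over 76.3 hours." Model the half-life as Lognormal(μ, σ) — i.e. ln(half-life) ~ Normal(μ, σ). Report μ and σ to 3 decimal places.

If T ~ Lognormal(μ,σ) then ln T ~ Normal(μ,σ), so the p-quantile of ln T is μ + z_p·σ.
ln(5.7) = 1.74 and ln(76.3) = 4.335; z_{0.17} = -0.9542, z_{0.92} = 1.405.
σ = (4.335 − 1.74)/(1.405 − (-0.9542)) = 1.100.
μ = 1.74 − (-0.9542)·1.100 = 2.790.

μ ≈ 2.790, σ ≈ 1.100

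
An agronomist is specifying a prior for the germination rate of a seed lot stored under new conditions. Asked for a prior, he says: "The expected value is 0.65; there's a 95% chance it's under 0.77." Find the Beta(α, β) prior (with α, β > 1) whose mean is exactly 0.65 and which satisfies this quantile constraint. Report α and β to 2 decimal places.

With mean 0.65 fixed, write α = 0.65s, β = 0.35s where s = α+β.
Need P(θ < 0.77) = 0.95 under Beta(0.65s, 0.35s). Normal approximation: (q−m)/√(m(1−m)/s) ≈ z_{0.95} = 1.64, so s ≈ 0.65·0.35·(1.64)²/(0.77−0.65)² = 42.7.
At s = 42.7: P(θ<0.77) ≈ 0.958. Adjusting to match 0.95 gives s ≈ 38.77.
So α = 0.65·38.77 ≈ 25.20, β = 0.35·38.77 ≈ 13.57.

α ≈ 25.20, β ≈ 13.57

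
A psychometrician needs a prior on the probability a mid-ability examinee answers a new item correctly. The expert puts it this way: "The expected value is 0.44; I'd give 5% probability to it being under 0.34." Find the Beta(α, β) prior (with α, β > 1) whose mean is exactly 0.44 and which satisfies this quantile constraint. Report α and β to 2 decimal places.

α ≈ 28.33, β ≈ 36.05

With mean 0.44 fixed, write α = 0.44s, β = 0.56s where s = α+β.
Need P(θ < 0.34) = 0.05 under Beta(0.44s, 0.56s). Normal approximation: (q−m)/√(m(1−m)/s) ≈ z_{0.05} = -1.64, so s ≈ 0.44·0.56·(-1.64)²/(0.34−0.44)² = 66.7.
At s = 66.7: P(θ<0.34) ≈ 0.047. Adjusting to match 0.05 gives s ≈ 64.38.
So α = 0.44·64.38 ≈ 28.33, β = 0.56·64.38 ≈ 36.05.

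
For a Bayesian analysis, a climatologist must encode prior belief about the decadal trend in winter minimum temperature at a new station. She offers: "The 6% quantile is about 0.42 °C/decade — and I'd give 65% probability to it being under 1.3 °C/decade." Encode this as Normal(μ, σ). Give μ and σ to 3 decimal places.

For Normal(μ,σ), the p-quantile is μ + z_p·σ. Here z_{0.06} = -1.555, z_{0.65} = 0.3853.
So 0.42 = μ − 1.555σ and 1.3 = μ + 0.3853σ.
Subtracting: σ = (1.3 − 0.42)/(0.3853 − (-1.555)) = 0.454.
Then μ = 0.42 − (-1.555)·0.454 = 1.125.

μ = 1.125, σ = 0.454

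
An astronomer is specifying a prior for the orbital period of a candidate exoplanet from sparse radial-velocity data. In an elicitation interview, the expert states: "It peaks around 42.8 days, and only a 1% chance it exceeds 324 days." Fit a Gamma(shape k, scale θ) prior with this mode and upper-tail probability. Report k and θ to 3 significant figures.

Gamma(k,θ) with k>1 has mode (k−1)θ, so θ = 42.8/(k−1).
Need P(X < 324) = 0.99 with θ tied to k this way. Start at k = 2, θ = 42.8: P(X<324) ≈ 0.996.
Too high — lower k to spread out. Iterating converges to k ≈ 1.84.
Then θ = 42.8/(1.84−1) ≈ 51.2.

k ≈ 1.84, θ ≈ 51.2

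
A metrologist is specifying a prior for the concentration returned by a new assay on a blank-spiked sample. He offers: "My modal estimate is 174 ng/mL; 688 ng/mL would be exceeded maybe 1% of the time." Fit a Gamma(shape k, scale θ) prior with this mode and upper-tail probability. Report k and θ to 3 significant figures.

k ≈ 3.22, θ ≈ 78.4

Gamma(k,θ) with k>1 has mode (k−1)θ, so θ = 174/(k−1).
Need P(X < 688) = 0.99 with θ tied to k this way. Start at k = 2, θ = 174: P(X<688) ≈ 0.905.
Too low — raise k to concentrate. Iterating converges to k ≈ 3.22.
Then θ = 174/(3.22−1) ≈ 78.4.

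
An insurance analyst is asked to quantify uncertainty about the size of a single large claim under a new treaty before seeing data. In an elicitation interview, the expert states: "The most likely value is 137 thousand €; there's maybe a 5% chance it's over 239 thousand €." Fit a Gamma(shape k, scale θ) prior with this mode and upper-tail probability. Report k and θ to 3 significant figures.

Gamma(k,θ) with k>1 has mode (k−1)θ, so θ = 137/(k−1).
Need P(X < 239) = 0.95 with θ tied to k this way. Start at k = 2, θ = 137: P(X<239) ≈ 0.520.
Too low — raise k to concentrate. Iterating converges to k ≈ 10.
Then θ = 137/(10−1) ≈ 15.2.

k ≈ 10, θ ≈ 15.2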